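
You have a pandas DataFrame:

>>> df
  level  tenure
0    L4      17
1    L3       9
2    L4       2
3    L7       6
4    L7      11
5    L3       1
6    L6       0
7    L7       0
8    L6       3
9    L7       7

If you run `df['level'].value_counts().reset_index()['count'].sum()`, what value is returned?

value_counts of level:
level
L7    4
L4    2
L3    2
L6    2
Name: count, dtype: int64
reset_index():
  level  count
0    L7      4
1    L4      2
2    L3      2
3    L6      2
The sum of column 'count' is 10.

10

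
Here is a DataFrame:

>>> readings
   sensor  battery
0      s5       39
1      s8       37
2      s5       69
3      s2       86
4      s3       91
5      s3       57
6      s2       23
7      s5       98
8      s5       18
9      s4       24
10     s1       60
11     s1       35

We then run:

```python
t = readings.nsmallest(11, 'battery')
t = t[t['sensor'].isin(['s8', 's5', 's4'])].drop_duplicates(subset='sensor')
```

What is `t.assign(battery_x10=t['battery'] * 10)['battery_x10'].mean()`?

263.333333333

take 11 rows with smallest battery:
   sensor  battery
8      s5       18
6      s2       23
9      s4       24
11     s1       35
1      s8       37
0      s5       39
5      s3       57
10     s1       60
2      s5       69
3      s2       86
4      s3       91
filter rows where sensor in ['s8', 's5', 's4']:
  sensor  battery
8     s5       18
9     s4       24
1     s8       37
0     s5       39
2     s5       69
drop duplicate sensor (keep=first):
  sensor  battery
8     s5       18
9     s4       24
1     s8       37
add column battery_x10 = t['battery'] * 10:
  sensor  battery  battery_x10
8     s5       18          180
9     s4       24          240
1     s8       37          370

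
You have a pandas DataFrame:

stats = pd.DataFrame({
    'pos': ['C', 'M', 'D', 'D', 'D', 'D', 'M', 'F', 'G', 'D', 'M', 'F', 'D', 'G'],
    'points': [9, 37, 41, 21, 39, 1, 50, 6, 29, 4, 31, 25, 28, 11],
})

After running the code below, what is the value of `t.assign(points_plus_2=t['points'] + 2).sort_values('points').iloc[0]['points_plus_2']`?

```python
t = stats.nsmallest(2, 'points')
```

take 2 rows with smallest points:
  pos  points
5   D       1
9   D       4
add column points_plus_2 = t['points'] + 2:
  pos  points  points_plus_2
5   D       1              3
9   D       4              6
sort by points:
  pos  points  points_plus_2
5   D       1              3
9   D       4              6
Finally, value at position 0, column 'points_plus_2' = 3.

3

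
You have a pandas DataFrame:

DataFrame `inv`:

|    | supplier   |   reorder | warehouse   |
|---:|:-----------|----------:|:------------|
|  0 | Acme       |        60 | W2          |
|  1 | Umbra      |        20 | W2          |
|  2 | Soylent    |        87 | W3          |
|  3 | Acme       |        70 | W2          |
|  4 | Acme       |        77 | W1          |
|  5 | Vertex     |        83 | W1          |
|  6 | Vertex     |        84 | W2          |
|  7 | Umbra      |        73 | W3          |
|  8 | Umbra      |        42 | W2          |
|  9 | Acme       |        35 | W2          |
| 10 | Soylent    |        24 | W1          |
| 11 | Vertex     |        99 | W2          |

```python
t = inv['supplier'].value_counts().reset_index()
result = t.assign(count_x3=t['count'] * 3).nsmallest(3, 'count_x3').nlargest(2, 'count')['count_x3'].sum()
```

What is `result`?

18

value_counts of supplier:
supplier
Acme       4
Umbra      3
Vertex     3
Soylent    2
Name: count, dtype: int64
reset_index():
  supplier  count
0     Acme      4
1    Umbra      3
2   Vertex      3
3  Soylent      2
add column count_x3 = t['count'] * 3:
  supplier  count  count_x3
0     Acme      4        12
1    Umbra      3         9
2   Vertex      3         9
3  Soylent      2         6
take 3 rows with smallest count_x3:
  supplier  count  count_x3
3  Soylent      2         6
1    Umbra      3         9
2   Vertex      3         9
take 2 rows with largest count:
  supplier  count  count_x3
1    Umbra      3         9
2   Vertex      3         9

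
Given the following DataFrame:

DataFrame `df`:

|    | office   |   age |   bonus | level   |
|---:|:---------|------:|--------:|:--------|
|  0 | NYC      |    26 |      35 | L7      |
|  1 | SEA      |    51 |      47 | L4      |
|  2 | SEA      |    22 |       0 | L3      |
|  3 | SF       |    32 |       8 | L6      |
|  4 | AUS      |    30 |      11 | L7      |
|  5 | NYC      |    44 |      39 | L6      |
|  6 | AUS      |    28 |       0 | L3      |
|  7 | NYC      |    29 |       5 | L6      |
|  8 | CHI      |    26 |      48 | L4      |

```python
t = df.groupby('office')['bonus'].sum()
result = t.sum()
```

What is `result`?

group by office, sum of bonus:
office
AUS    11
CHI    48
NYC    79
SEA    47
SF      8
Name: bonus, dtype: int64
Then the sum of the resulting series: 193

193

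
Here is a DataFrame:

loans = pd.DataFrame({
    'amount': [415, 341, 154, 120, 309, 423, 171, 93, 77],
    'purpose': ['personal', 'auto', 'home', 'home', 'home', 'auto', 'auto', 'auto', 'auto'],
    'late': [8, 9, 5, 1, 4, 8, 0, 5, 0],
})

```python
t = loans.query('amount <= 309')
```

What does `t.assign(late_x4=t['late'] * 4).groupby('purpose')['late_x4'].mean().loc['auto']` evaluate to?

filter rows where amount <= 309:
   amount purpose  late
2     154    home     5
3     120    home     1
4     309    home     4
6     171    auto     0
7      93    auto     5
8      77    auto     0
add column late_x4 = t['late'] * 4:
   amount purpose  late  late_x4
2     154    home     5       20
3     120    home     1        4
4     309    home     4       16
6     171    auto     0        0
7      93    auto     5       20
8      77    auto     0        0
group by purpose, mean of late_x4:
purpose
auto     6.666667
home    13.333333
Name: late_x4, dtype: float64
Taking the value at index 'auto' gives 6.66666666667.

6.66666666667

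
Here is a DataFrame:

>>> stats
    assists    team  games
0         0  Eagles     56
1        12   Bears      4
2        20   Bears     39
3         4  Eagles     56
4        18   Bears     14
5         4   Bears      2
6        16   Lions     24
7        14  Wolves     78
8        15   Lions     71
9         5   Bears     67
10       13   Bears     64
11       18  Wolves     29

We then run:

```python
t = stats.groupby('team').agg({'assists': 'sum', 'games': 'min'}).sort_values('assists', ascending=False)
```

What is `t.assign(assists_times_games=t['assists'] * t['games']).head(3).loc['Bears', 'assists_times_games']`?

144

group by team: sum(assists), min(games):
        assists  games
team                  
Bears        72      2
Eagles        4     56
Lions        31     24
Wolves       32     29
sort by assists descending:
        assists  games
team                  
Bears        72      2
Wolves       32     29
Lions        31     24
Eagles        4     56
add column assists_times_games = t['assists'] * t['games']:
        assists  games  assists_times_games
team                                       
Bears        72      2                  144
Wolves       32     29                  928
Lions        31     24                  744
Eagles        4     56                  224
take first 3 rows:
        assists  games  assists_times_games
team                                       
Bears        72      2                  144
Wolves       32     29                  928
Lions        31     24                  744
So loc['Bears', 'assists_times_games'] = 144.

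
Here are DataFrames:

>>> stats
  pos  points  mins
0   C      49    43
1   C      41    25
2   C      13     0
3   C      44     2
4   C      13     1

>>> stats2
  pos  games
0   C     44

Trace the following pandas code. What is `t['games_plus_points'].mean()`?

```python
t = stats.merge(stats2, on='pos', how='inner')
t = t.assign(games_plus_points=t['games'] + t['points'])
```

merge on 'pos' (how='inner') → 5 rows:
  pos  points  mins  games
0   C      49    43     44
1   C      41    25     44
2   C      13     0     44
3   C      44     2     44
4   C      13     1     44
add column games_plus_points = t['games'] + t['points']:
  pos  points  mins  games  games_plus_points
0   C      49    43     44                 93
1   C      41    25     44                 85
2   C      13     0     44                 57
3   C      44     2     44                 88
4   C      13     1     44                 57
Reading off the mean of column 'games_plus_points', we get 76.0.

76.0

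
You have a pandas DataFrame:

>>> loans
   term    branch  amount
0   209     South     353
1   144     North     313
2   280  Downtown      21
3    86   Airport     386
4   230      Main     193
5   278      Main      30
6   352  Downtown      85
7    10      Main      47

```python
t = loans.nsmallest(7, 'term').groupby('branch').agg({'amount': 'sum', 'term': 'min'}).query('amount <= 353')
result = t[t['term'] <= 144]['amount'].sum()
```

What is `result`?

583

take 7 rows with smallest term:
   term    branch  amount
7    10      Main      47
3    86   Airport     386
1   144     North     313
0   209     South     353
4   230      Main     193
5   278      Main      30
2   280  Downtown      21
group by branch: sum(amount), min(term):
          amount  term
branch                
Airport      386    86
Downtown      21   280
Main         270    10
North        313   144
South        353   209
filter rows where amount <= 353:
          amount  term
branch                
Downtown      21   280
Main         270    10
North        313   144
South        353   209
filter rows where term <= 144:
        amount  term
branch              
Main       270    10
North      313   144
Finally, sum of column 'amount' = 583.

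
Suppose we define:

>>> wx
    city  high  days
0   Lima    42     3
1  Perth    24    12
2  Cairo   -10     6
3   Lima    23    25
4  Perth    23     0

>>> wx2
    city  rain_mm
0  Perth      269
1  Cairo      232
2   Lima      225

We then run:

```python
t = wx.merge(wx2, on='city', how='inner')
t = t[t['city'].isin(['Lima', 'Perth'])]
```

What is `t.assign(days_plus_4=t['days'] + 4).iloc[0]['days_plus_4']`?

merge on 'city' (how='inner') → 5 rows:
    city  high  days  rain_mm
0   Lima    42     3      225
1  Perth    24    12      269
2  Cairo   -10     6      232
3   Lima    23    25      225
4  Perth    23     0      269
filter rows where city in ['Lima', 'Perth']:
    city  high  days  rain_mm
0   Lima    42     3      225
1  Perth    24    12      269
3   Lima    23    25      225
4  Perth    23     0      269
add column days_plus_4 = t['days'] + 4:
    city  high  days  rain_mm  days_plus_4
0   Lima    42     3      225            7
1  Perth    24    12      269           16
3   Lima    23    25      225           29
4  Perth    23     0      269            4
Then the value at position 0, column 'days_plus_4': 7

7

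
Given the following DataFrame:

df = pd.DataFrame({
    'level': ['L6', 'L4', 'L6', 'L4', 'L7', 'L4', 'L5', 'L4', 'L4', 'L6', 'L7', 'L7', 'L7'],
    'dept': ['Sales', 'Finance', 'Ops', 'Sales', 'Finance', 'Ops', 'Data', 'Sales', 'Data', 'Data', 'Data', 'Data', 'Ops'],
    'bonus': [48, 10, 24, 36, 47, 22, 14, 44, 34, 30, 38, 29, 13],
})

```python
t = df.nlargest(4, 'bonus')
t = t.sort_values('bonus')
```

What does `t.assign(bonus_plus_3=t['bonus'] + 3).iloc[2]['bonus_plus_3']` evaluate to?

50

take 4 rows with largest bonus:
   level     dept  bonus
0     L6    Sales     48
4     L7  Finance     47
7     L4    Sales     44
10    L7     Data     38
sort by bonus:
   level     dept  bonus
10    L7     Data     38
7     L4    Sales     44
4     L7  Finance     47
0     L6    Sales     48
add column bonus_plus_3 = t['bonus'] + 3:
   level     dept  bonus  bonus_plus_3
10    L7     Data     38            41
7     L4    Sales     44            47
4     L7  Finance     47            50
0     L6    Sales     48            51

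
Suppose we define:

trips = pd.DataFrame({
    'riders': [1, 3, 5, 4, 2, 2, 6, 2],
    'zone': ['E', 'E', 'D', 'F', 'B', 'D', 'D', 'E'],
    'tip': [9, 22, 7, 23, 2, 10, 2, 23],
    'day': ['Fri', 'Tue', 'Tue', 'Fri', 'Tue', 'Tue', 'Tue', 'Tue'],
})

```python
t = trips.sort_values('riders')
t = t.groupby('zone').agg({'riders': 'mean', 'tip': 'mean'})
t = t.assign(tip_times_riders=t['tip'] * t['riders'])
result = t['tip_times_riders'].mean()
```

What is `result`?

sort by riders:
   riders zone  tip  day
0       1    E    9  Fri
4       2    B    2  Tue
5       2    D   10  Tue
7       2    E   23  Tue
1       3    E   22  Tue
3       4    F   23  Fri
2       5    D    7  Tue
6       6    D    2  Tue
group by zone: mean(riders), mean(tip):
        riders        tip
zone                     
B     2.000000   2.000000
D     4.333333   6.333333
E     2.000000  18.000000
F     4.000000  23.000000
add column tip_times_riders = t['tip'] * t['riders']:
        riders        tip  tip_times_riders
zone                                       
B     2.000000   2.000000          4.000000
D     4.333333   6.333333         27.444444
E     2.000000  18.000000         36.000000
F     4.000000  23.000000         92.000000
So mean() = 39.8611111111.

39.8611111111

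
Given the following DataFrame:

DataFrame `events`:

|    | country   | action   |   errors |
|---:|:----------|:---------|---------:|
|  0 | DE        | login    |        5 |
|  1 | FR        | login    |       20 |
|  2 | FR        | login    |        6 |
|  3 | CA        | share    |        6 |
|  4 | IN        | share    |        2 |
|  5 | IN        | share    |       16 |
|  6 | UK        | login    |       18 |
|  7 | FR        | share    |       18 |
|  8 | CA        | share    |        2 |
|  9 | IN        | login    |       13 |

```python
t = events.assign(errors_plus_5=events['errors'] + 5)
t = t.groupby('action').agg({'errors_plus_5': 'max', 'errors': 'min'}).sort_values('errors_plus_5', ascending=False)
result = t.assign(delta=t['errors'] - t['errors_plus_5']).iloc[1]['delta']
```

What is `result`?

-21

add column errors_plus_5 = events['errors'] + 5:
  country action  errors  errors_plus_5
0      DE  login       5             10
1      FR  login      20             25
2      FR  login       6             11
3      CA  share       6             11
4      IN  share       2              7
5      IN  share      16             21
6      UK  login      18             23
7      FR  share      18             23
8      CA  share       2              7
9      IN  login      13             18
group by action: max(errors_plus_5), min(errors):
        errors_plus_5  errors
action                       
login              25       5
share              23       2
sort by errors_plus_5 descending:
        errors_plus_5  errors
action                       
login              25       5
share              23       2
add column delta = t['errors'] - t['errors_plus_5']:
        errors_plus_5  errors  delta
action                              
login              25       5    -20
share              23       2    -21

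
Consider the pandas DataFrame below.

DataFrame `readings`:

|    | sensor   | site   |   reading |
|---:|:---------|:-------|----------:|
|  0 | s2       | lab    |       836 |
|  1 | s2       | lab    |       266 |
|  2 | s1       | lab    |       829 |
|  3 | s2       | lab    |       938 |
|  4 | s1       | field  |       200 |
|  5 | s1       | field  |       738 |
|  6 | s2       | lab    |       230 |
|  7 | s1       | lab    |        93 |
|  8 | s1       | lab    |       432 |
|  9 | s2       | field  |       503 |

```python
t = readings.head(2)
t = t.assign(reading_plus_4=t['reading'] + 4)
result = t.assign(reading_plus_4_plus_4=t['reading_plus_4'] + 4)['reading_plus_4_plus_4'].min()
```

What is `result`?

take first 2 rows:
  sensor site  reading
0     s2  lab      836
1     s2  lab      266
add column reading_plus_4 = t['reading'] + 4:
  sensor site  reading  reading_plus_4
0     s2  lab      836             840
1     s2  lab      266             270
add column reading_plus_4_plus_4 = t['reading_plus_4'] + 4:
  sensor site  reading  reading_plus_4  reading_plus_4_plus_4
0     s2  lab      836             840                    844
1     s2  lab      266             270                    274

274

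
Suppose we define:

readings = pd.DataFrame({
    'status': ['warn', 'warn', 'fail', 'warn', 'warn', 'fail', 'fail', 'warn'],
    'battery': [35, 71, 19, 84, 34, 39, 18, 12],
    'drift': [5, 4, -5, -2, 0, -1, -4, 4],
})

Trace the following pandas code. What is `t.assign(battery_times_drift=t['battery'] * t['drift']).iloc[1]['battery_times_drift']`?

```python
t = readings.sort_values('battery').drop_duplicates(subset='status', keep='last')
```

sort by battery:
  status  battery  drift
7   warn       12      4
6   fail       18     -4
2   fail       19     -5
4   warn       34      0
0   warn       35      5
5   fail       39     -1
1   warn       71      4
3   warn       84     -2
drop duplicate status (keep=last):
  status  battery  drift
5   fail       39     -1
3   warn       84     -2
add column battery_times_drift = t['battery'] * t['drift']:
  status  battery  drift  battery_times_drift
5   fail       39     -1                  -39
3   warn       84     -2                 -168
Reading off the value at position 1, column 'battery_times_drift', we get -168.

-168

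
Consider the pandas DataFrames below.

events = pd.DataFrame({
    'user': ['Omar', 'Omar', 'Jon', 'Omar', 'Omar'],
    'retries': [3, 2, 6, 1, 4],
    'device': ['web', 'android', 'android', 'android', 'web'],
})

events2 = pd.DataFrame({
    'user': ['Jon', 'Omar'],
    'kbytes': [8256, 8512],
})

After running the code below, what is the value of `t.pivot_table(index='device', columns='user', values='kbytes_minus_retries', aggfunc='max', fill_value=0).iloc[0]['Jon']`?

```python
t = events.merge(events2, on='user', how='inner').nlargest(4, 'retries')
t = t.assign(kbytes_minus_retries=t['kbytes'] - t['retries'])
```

8250

merge on 'user' (how='inner') → 5 rows:
   user  retries   device  kbytes
0  Omar        3      web    8512
1  Omar        2  android    8512
2   Jon        6  android    8256
3  Omar        1  android    8512
4  Omar        4      web    8512
take 4 rows with largest retries:
   user  retries   device  kbytes
2   Jon        6  android    8256
4  Omar        4      web    8512
0  Omar        3      web    8512
1  Omar        2  android    8512
add column kbytes_minus_retries = t['kbytes'] - t['retries']:
   user  retries   device  kbytes  kbytes_minus_retries
2   Jon        6  android    8256                  8250
4  Omar        4      web    8512                  8508
0  Omar        3      web    8512                  8509
1  Omar        2  android    8512                  8510
pivot: rows=device, cols=user, max(kbytes_minus_retries):
user      Jon  Omar
device             
android  8250  8510
web         0  8509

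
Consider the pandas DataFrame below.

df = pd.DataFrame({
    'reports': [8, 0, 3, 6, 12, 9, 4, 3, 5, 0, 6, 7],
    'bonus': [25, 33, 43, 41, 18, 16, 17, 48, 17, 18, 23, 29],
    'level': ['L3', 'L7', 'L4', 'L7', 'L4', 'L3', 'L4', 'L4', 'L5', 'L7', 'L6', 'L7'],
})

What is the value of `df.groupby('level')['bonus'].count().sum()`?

group by level, count of bonus:
level
L3    2
L4    4
L5    1
L6    1
L7    4
Name: bonus, dtype: int64
Reading off the sum of the resulting series, we get 12.

12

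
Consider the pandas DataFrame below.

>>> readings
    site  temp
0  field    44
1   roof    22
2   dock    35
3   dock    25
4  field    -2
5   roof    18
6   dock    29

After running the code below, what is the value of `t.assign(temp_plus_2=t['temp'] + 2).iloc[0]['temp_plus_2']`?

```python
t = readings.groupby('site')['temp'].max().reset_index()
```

37

group by site, max of temp:
site
dock     35
field    44
roof     22
Name: temp, dtype: int64
reset_index():
    site  temp
0   dock    35
1  field    44
2   roof    22
add column temp_plus_2 = t['temp'] + 2:
    site  temp  temp_plus_2
0   dock    35           37
1  field    44           46
2   roof    22           24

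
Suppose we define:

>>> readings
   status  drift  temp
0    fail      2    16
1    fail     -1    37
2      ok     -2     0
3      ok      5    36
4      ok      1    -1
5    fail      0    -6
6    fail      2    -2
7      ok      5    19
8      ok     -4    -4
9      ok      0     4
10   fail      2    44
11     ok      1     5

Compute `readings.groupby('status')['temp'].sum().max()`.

89

group by status, sum of temp:
status
fail    89
ok      59
Name: temp, dtype: int64
Then the max of the resulting series: 89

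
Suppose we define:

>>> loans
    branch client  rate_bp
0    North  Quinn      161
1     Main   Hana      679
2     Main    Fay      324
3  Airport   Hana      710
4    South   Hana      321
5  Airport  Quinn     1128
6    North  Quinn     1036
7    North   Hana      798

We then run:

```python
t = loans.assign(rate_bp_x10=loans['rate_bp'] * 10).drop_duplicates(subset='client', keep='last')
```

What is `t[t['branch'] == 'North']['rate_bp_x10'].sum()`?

18340

add column rate_bp_x10 = loans['rate_bp'] * 10:
    branch client  rate_bp  rate_bp_x10
0    North  Quinn      161         1610
1     Main   Hana      679         6790
2     Main    Fay      324         3240
3  Airport   Hana      710         7100
4    South   Hana      321         3210
5  Airport  Quinn     1128        11280
6    North  Quinn     1036        10360
7    North   Hana      798         7980
drop duplicate client (keep=last):
  branch client  rate_bp  rate_bp_x10
2   Main    Fay      324         3240
6  North  Quinn     1036        10360
7  North   Hana      798         7980
filter rows where branch == 'North':
  branch client  rate_bp  rate_bp_x10
6  North  Quinn     1036        10360
7  North   Hana      798         7980
Hence 18340.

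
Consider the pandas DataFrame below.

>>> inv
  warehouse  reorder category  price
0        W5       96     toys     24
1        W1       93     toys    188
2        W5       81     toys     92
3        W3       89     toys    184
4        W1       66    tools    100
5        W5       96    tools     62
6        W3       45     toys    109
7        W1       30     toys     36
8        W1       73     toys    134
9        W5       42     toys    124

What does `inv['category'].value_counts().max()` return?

value_counts of category:
category
toys     8
tools    2
Name: count, dtype: int64
Then the max of the resulting series: 8

8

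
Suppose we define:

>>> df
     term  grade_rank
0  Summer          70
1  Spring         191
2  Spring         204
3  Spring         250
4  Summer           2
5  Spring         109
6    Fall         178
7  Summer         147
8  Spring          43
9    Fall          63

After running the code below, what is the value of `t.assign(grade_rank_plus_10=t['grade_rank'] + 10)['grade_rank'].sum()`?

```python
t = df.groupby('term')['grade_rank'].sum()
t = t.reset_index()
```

group by term, sum of grade_rank:
term
Fall      241
Spring    797
Summer    219
Name: grade_rank, dtype: int64
reset_index():
     term  grade_rank
0    Fall         241
1  Spring         797
2  Summer         219
add column grade_rank_plus_10 = t['grade_rank'] + 10:
     term  grade_rank  grade_rank_plus_10
0    Fall         241                 251
1  Spring         797                 807
2  Summer         219                 229
Taking the sum of column 'grade_rank' gives 1257.

1257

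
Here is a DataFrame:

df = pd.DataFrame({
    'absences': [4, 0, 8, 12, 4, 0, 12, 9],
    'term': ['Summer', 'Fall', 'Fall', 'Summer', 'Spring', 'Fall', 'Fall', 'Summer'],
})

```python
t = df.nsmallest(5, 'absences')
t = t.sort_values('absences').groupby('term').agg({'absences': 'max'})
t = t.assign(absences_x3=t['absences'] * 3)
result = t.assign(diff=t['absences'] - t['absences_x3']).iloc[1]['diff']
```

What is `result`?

-8

take 5 rows with smallest absences:
   absences    term
1         0    Fall
5         0    Fall
0         4  Summer
4         4  Spring
2         8    Fall
sort by absences:
   absences    term
1         0    Fall
5         0    Fall
0         4  Summer
4         4  Spring
2         8    Fall
group by term, max of absences:
        absences
term            
Fall           8
Spring         4
Summer         4
add column absences_x3 = t['absences'] * 3:
        absences  absences_x3
term                         
Fall           8           24
Spring         4           12
Summer         4           12
add column diff = t['absences'] - t['absences_x3']:
        absences  absences_x3  diff
term                               
Fall           8           24   -16
Spring         4           12    -8
Summer         4           12    -8
Finally, value at position 1, column 'diff' = -8.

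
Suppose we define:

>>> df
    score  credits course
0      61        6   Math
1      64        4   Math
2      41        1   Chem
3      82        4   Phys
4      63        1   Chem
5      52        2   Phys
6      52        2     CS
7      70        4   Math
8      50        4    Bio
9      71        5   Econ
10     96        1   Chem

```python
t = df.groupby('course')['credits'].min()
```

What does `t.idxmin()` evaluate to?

Chem

group by course, min of credits:
course
Bio     4
CS      2
Chem    1
Econ    5
Math    4
Phys    2
Name: credits, dtype: int64
Hence Chem.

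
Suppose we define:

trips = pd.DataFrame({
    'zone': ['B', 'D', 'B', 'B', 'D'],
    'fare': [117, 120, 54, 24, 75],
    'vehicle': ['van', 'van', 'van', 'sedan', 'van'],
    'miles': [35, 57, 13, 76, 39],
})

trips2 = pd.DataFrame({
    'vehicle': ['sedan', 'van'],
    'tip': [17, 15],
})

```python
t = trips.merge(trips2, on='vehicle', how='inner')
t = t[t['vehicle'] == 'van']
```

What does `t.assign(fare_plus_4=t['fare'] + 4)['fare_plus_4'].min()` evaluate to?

merge on 'vehicle' (how='inner') → 5 rows:
  zone  fare vehicle  miles  tip
0    B   117     van     35   15
1    D   120     van     57   15
2    B    54     van     13   15
3    B    24   sedan     76   17
4    D    75     van     39   15
filter rows where vehicle == 'van':
  zone  fare vehicle  miles  tip
0    B   117     van     35   15
1    D   120     van     57   15
2    B    54     van     13   15
4    D    75     van     39   15
add column fare_plus_4 = t['fare'] + 4:
  zone  fare vehicle  miles  tip  fare_plus_4
0    B   117     van     35   15          121
1    D   120     van     57   15          124
2    B    54     van     13   15           58
4    D    75     van     39   15           79
Taking the min of column 'fare_plus_4' gives 58.

58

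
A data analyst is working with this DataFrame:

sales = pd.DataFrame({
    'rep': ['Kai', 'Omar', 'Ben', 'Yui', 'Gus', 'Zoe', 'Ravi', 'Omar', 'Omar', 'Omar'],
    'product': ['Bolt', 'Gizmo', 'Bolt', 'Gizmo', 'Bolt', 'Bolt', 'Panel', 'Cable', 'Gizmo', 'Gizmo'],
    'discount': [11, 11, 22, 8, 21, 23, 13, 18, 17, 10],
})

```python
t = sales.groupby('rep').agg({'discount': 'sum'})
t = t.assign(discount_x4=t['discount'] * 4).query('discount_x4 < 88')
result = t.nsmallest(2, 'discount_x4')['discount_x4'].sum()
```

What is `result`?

76

group by rep, sum of discount:
      discount
rep           
Ben         22
Gus         21
Kai         11
Omar        56
Ravi        13
Yui          8
Zoe         23
add column discount_x4 = t['discount'] * 4:
      discount  discount_x4
rep                        
Ben         22           88
Gus         21           84
Kai         11           44
Omar        56          224
Ravi        13           52
Yui          8           32
Zoe         23           92
filter rows where discount_x4 < 88:
      discount  discount_x4
rep                        
Gus         21           84
Kai         11           44
Ravi        13           52
Yui          8           32
take 2 rows with smallest discount_x4:
     discount  discount_x4
rep                       
Yui         8           32
Kai        11           44
The sum of column 'discount_x4' is 76.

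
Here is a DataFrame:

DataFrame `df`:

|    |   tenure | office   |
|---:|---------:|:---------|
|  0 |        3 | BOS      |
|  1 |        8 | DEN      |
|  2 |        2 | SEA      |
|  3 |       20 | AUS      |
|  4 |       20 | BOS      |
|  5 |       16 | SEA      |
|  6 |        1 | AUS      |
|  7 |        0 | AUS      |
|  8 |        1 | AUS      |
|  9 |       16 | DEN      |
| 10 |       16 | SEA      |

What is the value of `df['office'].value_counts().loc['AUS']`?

value_counts of office:
office
AUS    4
SEA    3
BOS    2
DEN    2
Name: count, dtype: int64
Hence 4.

4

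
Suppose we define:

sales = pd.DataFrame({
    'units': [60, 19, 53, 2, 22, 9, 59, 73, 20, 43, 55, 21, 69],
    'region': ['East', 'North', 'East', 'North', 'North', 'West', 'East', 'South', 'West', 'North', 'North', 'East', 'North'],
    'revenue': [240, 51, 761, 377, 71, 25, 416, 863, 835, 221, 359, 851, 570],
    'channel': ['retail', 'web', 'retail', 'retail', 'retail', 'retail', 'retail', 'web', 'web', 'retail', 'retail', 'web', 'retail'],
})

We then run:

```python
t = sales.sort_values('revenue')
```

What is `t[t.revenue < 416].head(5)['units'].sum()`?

153

sort by revenue:
    units region  revenue channel
5       9   West       25  retail
1      19  North       51     web
4      22  North       71  retail
9      43  North      221  retail
0      60   East      240  retail
10     55  North      359  retail
3       2  North      377  retail
6      59   East      416  retail
12     69  North      570  retail
2      53   East      761  retail
8      20   West      835     web
11     21   East      851     web
7      73  South      863     web
filter rows where revenue < 416:
    units region  revenue channel
5       9   West       25  retail
1      19  North       51     web
4      22  North       71  retail
9      43  North      221  retail
0      60   East      240  retail
10     55  North      359  retail
3       2  North      377  retail
take first 5 rows:
   units region  revenue channel
5      9   West       25  retail
1     19  North       51     web
4     22  North       71  retail
9     43  North      221  retail
0     60   East      240  retail
Reading off the sum of column 'units', we get 153.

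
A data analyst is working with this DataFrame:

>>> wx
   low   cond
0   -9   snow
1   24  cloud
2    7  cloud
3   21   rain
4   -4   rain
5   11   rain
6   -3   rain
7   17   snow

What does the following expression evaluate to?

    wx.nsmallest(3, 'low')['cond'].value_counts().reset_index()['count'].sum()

take 3 rows with smallest low:
   low  cond
0   -9  snow
4   -4  rain
6   -3  rain
value_counts of cond:
cond
rain    2
snow    1
Name: count, dtype: int64
reset_index():
   cond  count
0  rain      2
1  snow      1

3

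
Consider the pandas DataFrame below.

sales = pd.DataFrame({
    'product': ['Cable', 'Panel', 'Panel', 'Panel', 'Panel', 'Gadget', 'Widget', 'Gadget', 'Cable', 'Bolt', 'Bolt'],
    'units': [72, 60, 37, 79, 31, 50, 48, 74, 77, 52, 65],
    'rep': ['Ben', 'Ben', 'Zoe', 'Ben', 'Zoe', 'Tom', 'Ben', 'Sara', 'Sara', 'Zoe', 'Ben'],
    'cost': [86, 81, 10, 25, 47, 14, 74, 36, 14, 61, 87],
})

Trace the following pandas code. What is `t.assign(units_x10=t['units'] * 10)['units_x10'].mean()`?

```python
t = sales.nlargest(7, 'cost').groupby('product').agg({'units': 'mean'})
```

take 7 rows with largest cost:
   product  units   rep  cost
10    Bolt     65   Ben    87
0    Cable     72   Ben    86
1    Panel     60   Ben    81
6   Widget     48   Ben    74
9     Bolt     52   Zoe    61
4    Panel     31   Zoe    47
7   Gadget     74  Sara    36
group by product, mean of units:
         units
product       
Bolt      58.5
Cable     72.0
Gadget    74.0
Panel     45.5
Widget    48.0
add column units_x10 = t['units'] * 10:
         units  units_x10
product                  
Bolt      58.5      585.0
Cable     72.0      720.0
Gadget    74.0      740.0
Panel     45.5      455.0
Widget    48.0      480.0

596.0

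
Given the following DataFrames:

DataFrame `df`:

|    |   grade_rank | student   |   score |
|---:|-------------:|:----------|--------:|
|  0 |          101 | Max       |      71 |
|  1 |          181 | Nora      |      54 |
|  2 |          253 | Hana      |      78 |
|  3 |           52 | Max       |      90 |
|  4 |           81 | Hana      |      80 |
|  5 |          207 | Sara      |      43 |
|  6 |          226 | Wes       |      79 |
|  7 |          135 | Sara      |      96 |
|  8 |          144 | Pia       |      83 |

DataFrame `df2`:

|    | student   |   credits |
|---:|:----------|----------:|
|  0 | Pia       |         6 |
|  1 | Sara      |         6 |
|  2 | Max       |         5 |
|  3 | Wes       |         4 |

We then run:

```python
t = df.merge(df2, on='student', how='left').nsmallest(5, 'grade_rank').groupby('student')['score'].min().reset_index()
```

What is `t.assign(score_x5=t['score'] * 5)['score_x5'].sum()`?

merge on 'student' (how='left') → 9 rows:
   grade_rank student  score  credits
0         101     Max     71      5.0
1         181    Nora     54      NaN
2         253    Hana     78      NaN
3          52     Max     90      5.0
4          81    Hana     80      NaN
5         207    Sara     43      6.0
6         226     Wes     79      4.0
7         135    Sara     96      6.0
8         144     Pia     83      6.0
take 5 rows with smallest grade_rank:
   grade_rank student  score  credits
3          52     Max     90      5.0
4          81    Hana     80      NaN
0         101     Max     71      5.0
7         135    Sara     96      6.0
8         144     Pia     83      6.0
group by student, min of score:
student
Hana    80
Max     71
Pia     83
Sara    96
Name: score, dtype: int64
reset_index():
  student  score
0    Hana     80
1     Max     71
2     Pia     83
3    Sara     96
add column score_x5 = t['score'] * 5:
  student  score  score_x5
0    Hana     80       400
1     Max     71       355
2     Pia     83       415
3    Sara     96       480
sum of column 'score_x5' → 1650

1650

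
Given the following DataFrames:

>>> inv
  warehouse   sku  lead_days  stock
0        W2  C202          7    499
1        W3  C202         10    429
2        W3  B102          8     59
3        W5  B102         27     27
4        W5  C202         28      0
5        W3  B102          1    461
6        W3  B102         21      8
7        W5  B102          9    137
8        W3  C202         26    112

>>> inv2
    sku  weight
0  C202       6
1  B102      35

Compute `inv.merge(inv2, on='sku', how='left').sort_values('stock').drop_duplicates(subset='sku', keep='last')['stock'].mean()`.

480.0

merge on 'sku' (how='left') → 9 rows:
  warehouse   sku  lead_days  stock  weight
0        W2  C202          7    499       6
1        W3  C202         10    429       6
2        W3  B102          8     59      35
3        W5  B102         27     27      35
4        W5  C202         28      0       6
5        W3  B102          1    461      35
6        W3  B102         21      8      35
7        W5  B102          9    137      35
8        W3  C202         26    112       6
sort by stock:
  warehouse   sku  lead_days  stock  weight
4        W5  C202         28      0       6
6        W3  B102         21      8      35
3        W5  B102         27     27      35
2        W3  B102          8     59      35
8        W3  C202         26    112       6
7        W5  B102          9    137      35
1        W3  C202         10    429       6
5        W3  B102          1    461      35
0        W2  C202          7    499       6
drop duplicate sku (keep=last):
  warehouse   sku  lead_days  stock  weight
5        W3  B102          1    461      35
0        W2  C202          7    499       6
The mean of column 'stock' is 480.0.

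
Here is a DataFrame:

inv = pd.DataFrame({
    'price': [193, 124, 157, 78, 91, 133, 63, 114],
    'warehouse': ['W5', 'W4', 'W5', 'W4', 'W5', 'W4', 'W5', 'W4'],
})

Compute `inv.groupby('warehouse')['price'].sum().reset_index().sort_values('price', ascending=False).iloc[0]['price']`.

504

group by warehouse, sum of price:
warehouse
W4    449
W5    504
Name: price, dtype: int64
reset_index():
  warehouse  price
0        W4    449
1        W5    504
sort by price descending:
  warehouse  price
1        W5    504
0        W4    449
Finally, value at position 0, column 'price' = 504.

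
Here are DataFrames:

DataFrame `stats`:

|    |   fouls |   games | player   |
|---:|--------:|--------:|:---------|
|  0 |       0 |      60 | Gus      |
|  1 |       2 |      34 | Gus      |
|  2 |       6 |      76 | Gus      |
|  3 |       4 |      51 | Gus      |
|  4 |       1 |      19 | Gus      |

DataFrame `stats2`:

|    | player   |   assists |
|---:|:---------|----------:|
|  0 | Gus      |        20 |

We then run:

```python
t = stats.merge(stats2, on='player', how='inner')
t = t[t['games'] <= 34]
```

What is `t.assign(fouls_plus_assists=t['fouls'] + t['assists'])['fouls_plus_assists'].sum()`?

43

merge on 'player' (how='inner') → 5 rows:
   fouls  games player  assists
0      0     60    Gus       20
1      2     34    Gus       20
2      6     76    Gus       20
3      4     51    Gus       20
4      1     19    Gus       20
filter rows where games <= 34:
   fouls  games player  assists
1      2     34    Gus       20
4      1     19    Gus       20
add column fouls_plus_assists = t['fouls'] + t['assists']:
   fouls  games player  assists  fouls_plus_assists
1      2     34    Gus       20                  22
4      1     19    Gus       20                  21
So sum() = 43.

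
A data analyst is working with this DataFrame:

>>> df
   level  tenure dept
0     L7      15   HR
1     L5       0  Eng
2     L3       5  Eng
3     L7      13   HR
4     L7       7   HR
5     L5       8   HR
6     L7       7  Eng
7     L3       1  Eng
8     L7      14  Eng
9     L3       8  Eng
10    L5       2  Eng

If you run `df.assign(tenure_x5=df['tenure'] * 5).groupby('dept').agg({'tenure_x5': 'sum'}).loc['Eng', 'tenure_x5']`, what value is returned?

185

add column tenure_x5 = df['tenure'] * 5:
   level  tenure dept  tenure_x5
0     L7      15   HR         75
1     L5       0  Eng          0
2     L3       5  Eng         25
3     L7      13   HR         65
4     L7       7   HR         35
5     L5       8   HR         40
6     L7       7  Eng         35
7     L3       1  Eng          5
8     L7      14  Eng         70
9     L3       8  Eng         40
10    L5       2  Eng         10
group by dept, sum of tenure_x5:
      tenure_x5
dept           
Eng         185
HR          215
The value at row 'Eng', column 'tenure_x5' is 185.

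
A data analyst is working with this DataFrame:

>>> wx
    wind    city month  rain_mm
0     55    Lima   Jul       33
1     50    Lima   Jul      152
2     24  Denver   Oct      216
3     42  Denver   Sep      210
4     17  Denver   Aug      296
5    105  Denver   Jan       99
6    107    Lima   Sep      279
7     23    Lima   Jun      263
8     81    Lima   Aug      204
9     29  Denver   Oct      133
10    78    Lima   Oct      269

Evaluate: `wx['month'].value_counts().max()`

value_counts of month:
month
Oct    3
Jul    2
Sep    2
Aug    2
Jan    1
Jun    1
Name: count, dtype: int64

3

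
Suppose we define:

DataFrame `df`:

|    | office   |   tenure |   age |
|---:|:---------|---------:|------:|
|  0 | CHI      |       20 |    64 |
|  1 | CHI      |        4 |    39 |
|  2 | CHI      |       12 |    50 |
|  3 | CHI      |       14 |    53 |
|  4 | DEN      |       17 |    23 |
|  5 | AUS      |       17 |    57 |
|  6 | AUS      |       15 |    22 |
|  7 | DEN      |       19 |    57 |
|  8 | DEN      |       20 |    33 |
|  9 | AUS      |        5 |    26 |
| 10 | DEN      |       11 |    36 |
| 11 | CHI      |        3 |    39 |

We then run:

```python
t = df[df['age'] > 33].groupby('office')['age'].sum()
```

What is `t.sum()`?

395

filter rows where age > 33:
   office  tenure  age
0     CHI      20   64
1     CHI       4   39
2     CHI      12   50
3     CHI      14   53
5     AUS      17   57
7     DEN      19   57
10    DEN      11   36
11    CHI       3   39
group by office, sum of age:
office
AUS     57
CHI    245
DEN     93
Name: age, dtype: int64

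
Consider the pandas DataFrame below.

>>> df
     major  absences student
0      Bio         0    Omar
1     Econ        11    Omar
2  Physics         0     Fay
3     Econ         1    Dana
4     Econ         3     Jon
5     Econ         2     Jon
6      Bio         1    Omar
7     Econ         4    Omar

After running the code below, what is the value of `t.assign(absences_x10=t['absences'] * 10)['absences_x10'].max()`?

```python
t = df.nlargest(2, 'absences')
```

take 2 rows with largest absences:
  major  absences student
1  Econ        11    Omar
7  Econ         4    Omar
add column absences_x10 = t['absences'] * 10:
  major  absences student  absences_x10
1  Econ        11    Omar           110
7  Econ         4    Omar            40

110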